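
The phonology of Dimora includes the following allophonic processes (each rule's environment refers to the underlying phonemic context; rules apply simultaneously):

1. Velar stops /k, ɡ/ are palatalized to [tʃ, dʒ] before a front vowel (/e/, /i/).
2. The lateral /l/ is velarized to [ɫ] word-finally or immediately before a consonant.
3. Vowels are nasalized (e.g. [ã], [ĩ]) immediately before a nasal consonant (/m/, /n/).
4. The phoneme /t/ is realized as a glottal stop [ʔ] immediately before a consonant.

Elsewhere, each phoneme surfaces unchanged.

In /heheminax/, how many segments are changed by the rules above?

2

Segments that undergo a rule: /e/ → [ẽ] (rule 3); /i/ → [ĩ] (rule 3).
All other segments surface unchanged.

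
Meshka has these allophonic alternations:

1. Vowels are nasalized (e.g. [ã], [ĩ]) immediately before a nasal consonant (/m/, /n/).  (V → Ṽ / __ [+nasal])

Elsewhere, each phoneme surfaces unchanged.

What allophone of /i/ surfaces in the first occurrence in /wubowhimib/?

/i/ meets the environment for rule 1 (before a nasal consonant) → [ĩ].

[ĩ]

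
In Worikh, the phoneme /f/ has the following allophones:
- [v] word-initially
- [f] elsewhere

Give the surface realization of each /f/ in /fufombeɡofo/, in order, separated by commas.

[v], [f], [f]

Occurrence 1 (position 1): word-initially → [v].
Occurrence 2 (position 3): no conditioning environment matches → elsewhere allophone [f].
Occurrence 3 (position 10): no conditioning environment matches → elsewhere allophone [f].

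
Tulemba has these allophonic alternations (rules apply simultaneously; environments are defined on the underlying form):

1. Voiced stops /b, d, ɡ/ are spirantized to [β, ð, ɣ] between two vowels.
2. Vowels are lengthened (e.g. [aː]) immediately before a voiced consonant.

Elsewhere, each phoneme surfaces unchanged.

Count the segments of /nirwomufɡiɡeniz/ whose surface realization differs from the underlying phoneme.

Segments that undergo a rule: /i/ → [iː] (rule 2); /o/ → [oː] (rule 2); /i/ → [iː] (rule 2); /ɡ/ → [ɣ] (rule 1); /e/ → [eː] (rule 2); /i/ → [iː] (rule 2).
All other segments surface unchanged.

6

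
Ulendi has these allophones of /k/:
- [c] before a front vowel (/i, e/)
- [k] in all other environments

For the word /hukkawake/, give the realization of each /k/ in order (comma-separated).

[k], [k], [c]

Occurrence 1 (position 3): no conditioning environment matches → elsewhere allophone [k].
Occurrence 2 (position 4): no conditioning environment matches → elsewhere allophone [k].
Occurrence 3 (position 8): before a front vowel → [c].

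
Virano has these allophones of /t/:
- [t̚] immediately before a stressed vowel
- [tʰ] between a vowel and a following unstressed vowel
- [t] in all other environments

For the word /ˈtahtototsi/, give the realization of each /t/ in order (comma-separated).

Occurrence 1 (position 1): immediately before a stressed vowel → [t̚].
Occurrence 2 (position 4): no conditioning environment matches → elsewhere allophone [t].
Occurrence 3 (position 6): between a vowel and a following unstressed vowel → [tʰ].
Occurrence 4 (position 8): no conditioning environment matches → elsewhere allophone [t].

[t̚], [t], [tʰ], [t]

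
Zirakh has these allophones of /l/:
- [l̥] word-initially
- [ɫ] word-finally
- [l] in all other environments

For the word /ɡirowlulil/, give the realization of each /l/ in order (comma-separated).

[l], [l], [ɫ]

Occurrence 1 (position 6): no conditioning environment matches → elsewhere allophone [l].
Occurrence 2 (position 8): no conditioning environment matches → elsewhere allophone [l].
Occurrence 3 (position 10): word-finally → [ɫ].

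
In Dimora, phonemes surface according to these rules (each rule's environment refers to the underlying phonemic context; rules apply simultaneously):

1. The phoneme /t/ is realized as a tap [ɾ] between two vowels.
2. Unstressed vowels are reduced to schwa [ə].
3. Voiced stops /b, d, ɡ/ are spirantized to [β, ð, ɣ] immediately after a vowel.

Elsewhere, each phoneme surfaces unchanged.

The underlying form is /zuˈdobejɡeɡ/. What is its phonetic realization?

[zəˈðoβəjɡəɣ]

/z/ stays [z].
/u/ (between /z/ and /d/) occurs in an unstressed syllable → [ə] by rule 2.
/d/ (between /u/ and /o/): immediately after a vowel, so rule 3 applies → [ð].
/o/ — between /d/ and /b/; rule 2 does not apply here → [o].
/b/ — between /o/ and /e/, immediately after a vowel — surfaces as [β] (rule 3).
/e/ (between /b/ and /j/) occurs in an unstressed syllable → [ə] by rule 2.
/j/ (between /e/ and /ɡ/): no rule targets it → [j].
/ɡ/ (between /j/ and /e/): rule 3 targets it, but not immediately after a vowel → unchanged [ɡ].
/e/ meets the environment for rule 2 (in an unstressed syllable) → [ə].
/ɡ/ — word-final, immediately after a vowel — surfaces as [ɣ] (rule 3).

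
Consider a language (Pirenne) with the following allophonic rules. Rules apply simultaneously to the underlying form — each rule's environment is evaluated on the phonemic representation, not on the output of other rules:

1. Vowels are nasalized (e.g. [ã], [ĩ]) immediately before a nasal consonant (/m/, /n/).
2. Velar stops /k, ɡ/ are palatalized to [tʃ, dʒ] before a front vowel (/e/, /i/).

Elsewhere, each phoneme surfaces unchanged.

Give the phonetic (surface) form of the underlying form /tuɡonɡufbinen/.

[tuɡõnɡufbĩnẽn]

/u/ (between /t/ and /ɡ/) is in the target of rule 1 but the environment (before a nasal consonant) is not met → [u].
/ɡ/ (between /u/ and /o/) is in the target of rule 2 but the environment (before a front vowel) is not met → [ɡ].
Rule 1 applies to /o/ (between /ɡ/ and /n/: before a nasal consonant) → [õ].
/ɡ/ (between /n/ and /u/): rule 2 targets it, but not before a front vowel → unchanged [ɡ].
/u/ (between /ɡ/ and /f/) is in the target of rule 1 but the environment (before a nasal consonant) is not met → [u].
/i/ (between /b/ and /n/) occurs before a nasal consonant → [ĩ] by rule 1.
/e/ meets the environment for rule 1 (before a nasal consonant) → [ẽ].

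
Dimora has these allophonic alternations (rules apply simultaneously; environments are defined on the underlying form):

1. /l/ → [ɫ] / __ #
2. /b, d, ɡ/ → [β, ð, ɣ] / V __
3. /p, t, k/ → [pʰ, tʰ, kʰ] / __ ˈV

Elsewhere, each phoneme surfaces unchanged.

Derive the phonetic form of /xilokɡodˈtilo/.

/x/ stays [x].
/i/ stays [i].
/l/ (between /i/ and /o/) is in the target of rule 1 but the environment (word-finally) is not met → [l].
/o/ (between /l/ and /k/): no rule targets it → [o].
/k/ (between /o/ and /ɡ/) is in the target of rule 3 but the environment (immediately before a stressed vowel) is not met → [k].
/ɡ/ (between /k/ and /o/): rule 2 targets it, but not immediately after a vowel → unchanged [ɡ].
/o/ (between /ɡ/ and /d/): no rule targets it → [o].
/d/ (between /o/ and /t/): immediately after a vowel, so rule 2 applies → [ð].
/t/ (between /d/ and /i/) occurs immediately before a stressed vowel → [tʰ] by rule 3.
/i/ — not in any rule's target class → [i].
/l/ (between /i/ and /o/) is in the target of rule 1 but the environment (word-finally) is not met → [l].
/o/ (word-final): no rule targets it → [o].

[xilokɡoðˈtʰilo]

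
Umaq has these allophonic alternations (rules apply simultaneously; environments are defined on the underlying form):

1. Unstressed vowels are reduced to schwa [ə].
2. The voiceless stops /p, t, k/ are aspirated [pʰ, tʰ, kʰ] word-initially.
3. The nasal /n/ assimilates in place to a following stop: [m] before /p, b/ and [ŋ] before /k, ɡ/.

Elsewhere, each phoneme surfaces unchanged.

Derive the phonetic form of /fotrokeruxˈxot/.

[fətrəkərəxˈxot]

/o/ (between /f/ and /t/) occurs in an unstressed syllable → [ə] by rule 1.
/t/ (between /o/ and /r/) is in the target of rule 2 but the environment (word-initially) is not met → [t].
/o/ meets the environment for rule 1 (in an unstressed syllable) → [ə].
/k/ — between /o/ and /e/; rule 2 does not apply here → [k].
/e/ (between /k/ and /r/) occurs in an unstressed syllable → [ə] by rule 1.
/u/ (between /r/ and /x/): in an unstressed syllable, so rule 1 applies → [ə].
/o/ (between /x/ and /t/) is in the target of rule 1 but the environment (in an unstressed syllable) is not met → [o].
/t/ (word-final) fails the environment for rule 2, so it stays [t].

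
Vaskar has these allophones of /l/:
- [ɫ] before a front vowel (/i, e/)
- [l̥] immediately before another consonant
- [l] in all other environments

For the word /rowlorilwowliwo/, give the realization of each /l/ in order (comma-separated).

Occurrence 1 (position 4): no conditioning environment matches → elsewhere allophone [l].
Occurrence 2 (position 8): immediately before another consonant → [l̥].
Occurrence 3 (position 12): before a front vowel (/i, e/) → [ɫ].

[l], [l̥], [ɫ]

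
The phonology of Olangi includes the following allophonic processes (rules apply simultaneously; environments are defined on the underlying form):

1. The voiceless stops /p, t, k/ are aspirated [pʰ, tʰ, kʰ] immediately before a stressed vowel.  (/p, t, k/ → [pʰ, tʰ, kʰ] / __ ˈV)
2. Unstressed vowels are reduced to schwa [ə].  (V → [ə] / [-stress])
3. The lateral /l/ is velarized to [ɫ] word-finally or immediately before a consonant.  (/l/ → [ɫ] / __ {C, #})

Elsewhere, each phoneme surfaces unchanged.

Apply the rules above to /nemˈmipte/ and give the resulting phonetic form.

/n/ (word-initial) is unaffected → [n].
/e/ meets the environment for rule 2 (in an unstressed syllable) → [ə].
/m/ (between /e/ and /m/) is unaffected → [m].
/m/ — not in any rule's target class → [m].
/i/ (between /m/ and /p/) is in the target of rule 2 but the environment (in an unstressed syllable) is not met → [i].
/p/ — between /i/ and /t/; rule 1 does not apply here → [p].
/t/ — between /p/ and /e/; rule 1 does not apply here → [t].
/e/ (word-final): in an unstressed syllable, so rule 2 applies → [ə].

[nəmˈmiptə]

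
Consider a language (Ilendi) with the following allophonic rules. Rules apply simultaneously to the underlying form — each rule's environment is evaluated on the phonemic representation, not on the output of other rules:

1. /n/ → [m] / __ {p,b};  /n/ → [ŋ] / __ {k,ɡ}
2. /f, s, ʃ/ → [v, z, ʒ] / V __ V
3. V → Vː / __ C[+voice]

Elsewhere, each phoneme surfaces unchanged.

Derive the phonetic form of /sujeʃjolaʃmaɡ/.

[suːjeʃjoːlaʃmaːɡ]

/s/ (word-initial): rule 2 targets it, but not between two vowels → unchanged [s].
/u/ meets the environment for rule 3 (before a voiced consonant) → [uː].
/e/ (between /j/ and /ʃ/): rule 3 targets it, but not before a voiced consonant → unchanged [e].
/ʃ/ (between /e/ and /j/): rule 2 targets it, but not between two vowels → unchanged [ʃ].
/o/ — between /j/ and /l/, before a voiced consonant — surfaces as [oː] (rule 3).
/a/ (between /l/ and /ʃ/) is in the target of rule 3 but the environment (before a voiced consonant) is not met → [a].
/ʃ/ (between /a/ and /m/) fails the environment for rule 2, so it stays [ʃ].
/a/ (between /m/ and /ɡ/): before a voiced consonant, so rule 3 applies → [aː].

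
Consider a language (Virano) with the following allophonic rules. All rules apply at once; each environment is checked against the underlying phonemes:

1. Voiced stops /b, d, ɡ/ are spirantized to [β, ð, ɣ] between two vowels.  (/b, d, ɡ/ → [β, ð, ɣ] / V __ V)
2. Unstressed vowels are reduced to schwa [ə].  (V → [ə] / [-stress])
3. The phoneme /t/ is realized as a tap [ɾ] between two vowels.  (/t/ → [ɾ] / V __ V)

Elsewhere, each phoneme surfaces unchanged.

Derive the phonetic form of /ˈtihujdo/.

[ˈtihəjdə]

/t/ — word-initial; rule 3 does not apply here → [t].
/i/ (between /t/ and /h/): rule 2 targets it, but not in an unstressed syllable → unchanged [i].
/h/ stays [h].
/u/ (between /h/ and /j/) occurs in an unstressed syllable → [ə] by rule 2.
/j/ — not in any rule's target class → [j].
/d/ (between /j/ and /o/) is in the target of rule 1 but the environment (between two vowels) is not met → [d].
/o/ meets the environment for rule 2 (in an unstressed syllable) → [ə].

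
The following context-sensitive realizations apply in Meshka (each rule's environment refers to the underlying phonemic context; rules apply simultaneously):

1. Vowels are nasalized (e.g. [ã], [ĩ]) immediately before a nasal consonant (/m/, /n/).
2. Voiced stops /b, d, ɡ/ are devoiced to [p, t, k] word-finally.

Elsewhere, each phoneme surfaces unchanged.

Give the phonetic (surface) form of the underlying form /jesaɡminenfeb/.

/e/ (between /j/ and /s/): rule 1 targets it, but not before a nasal consonant → unchanged [e].
/a/ (between /s/ and /ɡ/) fails the environment for rule 1, so it stays [a].
/ɡ/ (between /a/ and /m/): rule 2 targets it, but not word-finally → unchanged [ɡ].
/i/ meets the environment for rule 1 (before a nasal consonant) → [ĩ].
Rule 1 applies to /e/ (between /n/ and /n/: before a nasal consonant) → [ẽ].
/e/ (between /f/ and /b/) is in the target of rule 1 but the environment (before a nasal consonant) is not met → [e].
Rule 2 applies to /b/ (word-final: word-finally) → [p].

[jesaɡmĩnẽnfep]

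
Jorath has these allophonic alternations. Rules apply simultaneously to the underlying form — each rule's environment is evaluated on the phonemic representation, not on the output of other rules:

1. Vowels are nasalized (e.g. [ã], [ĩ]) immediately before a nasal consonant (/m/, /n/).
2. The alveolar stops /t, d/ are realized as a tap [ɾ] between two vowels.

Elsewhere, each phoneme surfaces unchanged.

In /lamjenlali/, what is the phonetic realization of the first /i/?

/i/ (word-final): rule 1 targets it, but not before a nasal consonant → unchanged [i].

[i]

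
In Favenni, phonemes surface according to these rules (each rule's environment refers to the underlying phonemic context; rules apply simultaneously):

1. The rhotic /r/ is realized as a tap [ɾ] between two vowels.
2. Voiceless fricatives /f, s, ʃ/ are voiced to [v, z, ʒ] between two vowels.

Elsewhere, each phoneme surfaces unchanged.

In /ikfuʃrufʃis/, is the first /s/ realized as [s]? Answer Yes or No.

Yes

/s/ (word-final) is in the target of rule 2 but the environment (between two vowels) is not met → [s].
The actual realization is [s], which matches [s].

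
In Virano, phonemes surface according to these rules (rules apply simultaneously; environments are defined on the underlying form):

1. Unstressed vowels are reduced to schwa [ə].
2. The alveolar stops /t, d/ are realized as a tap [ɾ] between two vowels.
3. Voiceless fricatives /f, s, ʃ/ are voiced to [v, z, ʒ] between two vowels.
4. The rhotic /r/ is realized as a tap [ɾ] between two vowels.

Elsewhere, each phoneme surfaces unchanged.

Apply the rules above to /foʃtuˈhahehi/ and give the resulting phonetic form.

[fəʃtəˈhahəhə]

/f/ (word-initial) is in the target of rule 3 but the environment (between two vowels) is not met → [f].
/o/ — between /f/ and /ʃ/, in an unstressed syllable — surfaces as [ə] (rule 1).
/ʃ/ — between /o/ and /t/; rule 3 does not apply here → [ʃ].
/t/ (between /ʃ/ and /u/) is in the target of rule 2 but the environment (between two vowels) is not met → [t].
/u/ — between /t/ and /h/, in an unstressed syllable — surfaces as [ə] (rule 1).
/h/ — not in any rule's target class → [h].
/a/ (between /h/ and /h/) fails the environment for rule 1, so it stays [a].
/h/ (between /a/ and /e/) is unaffected → [h].
Rule 1 applies to /e/ (between /h/ and /h/: in an unstressed syllable) → [ə].
/h/ stays [h].
/i/ (word-final) occurs in an unstressed syllable → [ə] by rule 1.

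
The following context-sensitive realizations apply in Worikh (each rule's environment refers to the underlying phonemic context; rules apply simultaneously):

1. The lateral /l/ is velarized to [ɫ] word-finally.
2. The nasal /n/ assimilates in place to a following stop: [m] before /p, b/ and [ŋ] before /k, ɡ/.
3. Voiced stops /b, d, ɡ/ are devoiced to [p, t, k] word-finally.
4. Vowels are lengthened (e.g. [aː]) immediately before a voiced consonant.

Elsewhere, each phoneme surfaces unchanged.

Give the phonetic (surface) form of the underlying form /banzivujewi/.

/b/ (word-initial) fails the environment for rule 3, so it stays [b].
/a/ (between /b/ and /n/) occurs before a voiced consonant → [aː] by rule 4.
/n/ (between /a/ and /z/) is in the target of rule 2 but the environment (before a labial or velar stop) is not met → [n].
/z/ (between /n/ and /i/) is unaffected → [z].
/i/ (between /z/ and /v/) occurs before a voiced consonant → [iː] by rule 4.
/v/ (between /i/ and /u/) is unaffected → [v].
Rule 4 applies to /u/ (between /v/ and /j/: before a voiced consonant) → [uː].
/j/ (between /u/ and /e/): no rule targets it → [j].
/e/ — between /j/ and /w/, before a voiced consonant — surfaces as [eː] (rule 4).
/w/ — not in any rule's target class → [w].
/i/ (word-final) is in the target of rule 4 but the environment (before a voiced consonant) is not met → [i].

[baːnziːvuːjeːwi]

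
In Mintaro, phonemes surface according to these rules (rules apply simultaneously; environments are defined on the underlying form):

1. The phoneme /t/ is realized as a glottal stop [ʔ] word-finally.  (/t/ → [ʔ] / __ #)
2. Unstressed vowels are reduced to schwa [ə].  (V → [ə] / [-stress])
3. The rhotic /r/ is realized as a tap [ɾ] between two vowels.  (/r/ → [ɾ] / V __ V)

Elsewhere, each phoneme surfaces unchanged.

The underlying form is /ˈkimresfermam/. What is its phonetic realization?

/k/ — not in any rule's target class → [k].
/i/ (between /k/ and /m/) is in the target of rule 2 but the environment (in an unstressed syllable) is not met → [i].
/m/ (between /i/ and /r/) is unaffected → [m].
/r/ (between /m/ and /e/) fails the environment for rule 3, so it stays [r].
/e/ (between /r/ and /s/) occurs in an unstressed syllable → [ə] by rule 2.
/s/ stays [s].
/f/ — not in any rule's target class → [f].
/e/ (between /f/ and /r/) occurs in an unstressed syllable → [ə] by rule 2.
/r/ — between /e/ and /m/; rule 3 does not apply here → [r].
/m/ stays [m].
/a/ (between /m/ and /m/) occurs in an unstressed syllable → [ə] by rule 2.
/m/ (word-final): no rule targets it → [m].

[ˈkimrəsfərməm]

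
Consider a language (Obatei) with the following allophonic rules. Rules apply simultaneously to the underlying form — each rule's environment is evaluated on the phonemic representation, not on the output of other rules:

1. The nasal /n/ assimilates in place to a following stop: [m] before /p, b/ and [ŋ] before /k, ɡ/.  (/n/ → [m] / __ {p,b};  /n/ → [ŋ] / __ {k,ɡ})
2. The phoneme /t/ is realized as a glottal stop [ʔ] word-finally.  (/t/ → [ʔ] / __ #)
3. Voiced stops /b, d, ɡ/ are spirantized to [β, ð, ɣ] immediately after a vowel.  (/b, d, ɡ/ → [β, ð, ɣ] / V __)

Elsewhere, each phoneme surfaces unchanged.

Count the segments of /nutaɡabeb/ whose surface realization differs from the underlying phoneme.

Segments that undergo a rule: /ɡ/ → [ɣ] (rule 3); /b/ → [β] (rule 3); /b/ → [β] (rule 3).
All other segments surface unchanged.

3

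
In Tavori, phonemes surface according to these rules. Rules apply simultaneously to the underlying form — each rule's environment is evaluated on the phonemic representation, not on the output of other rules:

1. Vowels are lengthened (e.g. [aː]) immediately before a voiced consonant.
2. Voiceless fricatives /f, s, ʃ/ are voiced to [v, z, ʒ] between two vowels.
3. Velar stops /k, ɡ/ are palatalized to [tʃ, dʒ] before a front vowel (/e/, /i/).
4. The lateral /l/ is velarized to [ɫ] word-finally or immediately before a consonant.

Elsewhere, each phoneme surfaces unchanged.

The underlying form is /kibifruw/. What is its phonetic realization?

/k/ meets the environment for rule 3 (before a front vowel) → [tʃ].
Rule 1 applies to /i/ (between /k/ and /b/: before a voiced consonant) → [iː].
/b/ (between /i/ and /i/) is unaffected → [b].
/i/ (between /b/ and /f/) fails the environment for rule 1, so it stays [i].
/f/ (between /i/ and /r/): rule 2 targets it, but not between two vowels → unchanged [f].
/r/ (between /f/ and /u/): no rule targets it → [r].
/u/ (between /r/ and /w/) occurs before a voiced consonant → [uː] by rule 1.
/w/ — not in any rule's target class → [w].

[tʃiːbifruːw]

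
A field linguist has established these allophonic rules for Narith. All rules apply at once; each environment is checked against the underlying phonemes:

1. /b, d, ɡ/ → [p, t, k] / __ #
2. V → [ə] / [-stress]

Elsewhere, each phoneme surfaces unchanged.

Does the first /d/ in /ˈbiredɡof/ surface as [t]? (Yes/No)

/d/ (between /e/ and /ɡ/) fails the environment for rule 1, so it stays [d].
The actual realization is [d], not [t].

No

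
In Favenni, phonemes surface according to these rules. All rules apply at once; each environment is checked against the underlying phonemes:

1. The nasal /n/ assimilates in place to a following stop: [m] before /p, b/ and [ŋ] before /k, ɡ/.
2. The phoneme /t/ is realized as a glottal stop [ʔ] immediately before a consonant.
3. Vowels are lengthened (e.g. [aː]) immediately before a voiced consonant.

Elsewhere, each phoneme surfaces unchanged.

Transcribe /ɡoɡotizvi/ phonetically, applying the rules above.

[ɡoːɡotiːzvi]

/o/ (between /ɡ/ and /ɡ/) occurs before a voiced consonant → [oː] by rule 3.
/o/ — between /ɡ/ and /t/; rule 3 does not apply here → [o].
/t/ (between /o/ and /i/) is in the target of rule 2 but the environment (immediately before a consonant) is not met → [t].
/i/ — between /t/ and /z/, before a voiced consonant — surfaces as [iː] (rule 3).
/i/ (word-final): rule 3 targets it, but not before a voiced consonant → unchanged [i].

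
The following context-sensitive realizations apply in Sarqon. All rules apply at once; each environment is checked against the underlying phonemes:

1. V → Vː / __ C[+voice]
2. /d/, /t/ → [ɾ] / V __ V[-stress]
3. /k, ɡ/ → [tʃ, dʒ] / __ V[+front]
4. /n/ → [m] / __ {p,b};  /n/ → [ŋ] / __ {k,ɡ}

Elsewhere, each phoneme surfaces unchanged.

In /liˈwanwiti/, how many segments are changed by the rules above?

Segments that undergo a rule: /i/ → [iː] (rule 1); /a/ → [aː] (rule 1); /t/ → [ɾ] (rule 2).
All other segments surface unchanged.

3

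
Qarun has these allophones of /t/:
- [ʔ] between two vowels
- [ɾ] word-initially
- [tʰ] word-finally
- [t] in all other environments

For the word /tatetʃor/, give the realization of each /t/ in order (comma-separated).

Occurrence 1 (position 1): word-initially → [ɾ].
Occurrence 2 (position 3): between two vowels → [ʔ].
Occurrence 3 (position 5): no conditioning environment matches → elsewhere allophone [t].

[ɾ], [ʔ], [t]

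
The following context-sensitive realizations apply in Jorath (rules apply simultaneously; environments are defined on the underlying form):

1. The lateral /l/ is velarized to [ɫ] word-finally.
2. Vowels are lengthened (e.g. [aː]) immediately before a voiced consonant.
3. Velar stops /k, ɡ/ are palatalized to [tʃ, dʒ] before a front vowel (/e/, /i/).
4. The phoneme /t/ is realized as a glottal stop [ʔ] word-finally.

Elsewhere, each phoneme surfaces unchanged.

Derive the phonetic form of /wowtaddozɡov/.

[woːwtaːddoːzɡoːv]

/w/ — not in any rule's target class → [w].
/o/ (between /w/ and /w/): before a voiced consonant, so rule 2 applies → [oː].
/w/ (between /o/ and /t/) is unaffected → [w].
/t/ (between /w/ and /a/) is in the target of rule 4 but the environment (word-finally) is not met → [t].
Rule 2 applies to /a/ (between /t/ and /d/: before a voiced consonant) → [aː].
/d/ — not in any rule's target class → [d].
/d/ (between /d/ and /o/): no rule targets it → [d].
/o/ — between /d/ and /z/, before a voiced consonant — surfaces as [oː] (rule 2).
/z/ stays [z].
/ɡ/ (between /z/ and /o/) fails the environment for rule 3, so it stays [ɡ].
Rule 2 applies to /o/ (between /ɡ/ and /v/: before a voiced consonant) → [oː].
/v/ stays [v].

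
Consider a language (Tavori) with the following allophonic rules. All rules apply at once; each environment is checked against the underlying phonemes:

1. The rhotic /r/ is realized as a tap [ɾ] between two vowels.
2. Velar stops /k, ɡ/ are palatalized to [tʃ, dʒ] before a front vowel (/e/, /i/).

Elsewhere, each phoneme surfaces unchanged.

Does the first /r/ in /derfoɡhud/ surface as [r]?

Yes

/r/ (between /e/ and /f/) is in the target of rule 1 but the environment (between two vowels) is not met → [r].
The actual realization is [r], which matches [r].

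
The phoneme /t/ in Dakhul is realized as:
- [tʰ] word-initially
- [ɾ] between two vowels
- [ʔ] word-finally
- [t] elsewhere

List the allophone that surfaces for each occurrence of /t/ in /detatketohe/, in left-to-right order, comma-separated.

[ɾ], [t], [ɾ]

Occurrence 1 (position 3): between two vowels → [ɾ].
Occurrence 2 (position 5): no conditioning environment matches → elsewhere allophone [t].
Occurrence 3 (position 8): between two vowels → [ɾ].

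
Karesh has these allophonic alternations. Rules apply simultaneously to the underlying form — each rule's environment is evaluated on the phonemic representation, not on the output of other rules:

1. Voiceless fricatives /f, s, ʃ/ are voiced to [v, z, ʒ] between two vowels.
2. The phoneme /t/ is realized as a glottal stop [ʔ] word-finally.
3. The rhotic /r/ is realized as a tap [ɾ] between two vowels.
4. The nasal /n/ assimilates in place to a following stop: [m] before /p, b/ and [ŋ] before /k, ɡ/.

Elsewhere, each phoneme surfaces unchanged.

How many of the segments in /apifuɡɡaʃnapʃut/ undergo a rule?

2

Segments that undergo a rule: /f/ → [v] (rule 1); /t/ → [ʔ] (rule 2).
All other segments surface unchanged.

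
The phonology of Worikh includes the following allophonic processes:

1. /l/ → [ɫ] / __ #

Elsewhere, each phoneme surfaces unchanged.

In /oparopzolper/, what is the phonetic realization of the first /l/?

/l/ (between /o/ and /p/) is in the target of rule 1 but the environment (word-finally) is not met → [l].

[l]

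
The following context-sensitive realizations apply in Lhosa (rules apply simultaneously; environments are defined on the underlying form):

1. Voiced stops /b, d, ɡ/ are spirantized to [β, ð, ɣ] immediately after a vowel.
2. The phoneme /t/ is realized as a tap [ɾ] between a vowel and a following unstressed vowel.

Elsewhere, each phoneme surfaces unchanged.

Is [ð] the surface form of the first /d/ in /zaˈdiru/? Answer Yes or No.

Rule 1 applies to /d/ (between /a/ and /i/: immediately after a vowel) → [ð].
The actual realization is [ð], which matches [ð].

Yes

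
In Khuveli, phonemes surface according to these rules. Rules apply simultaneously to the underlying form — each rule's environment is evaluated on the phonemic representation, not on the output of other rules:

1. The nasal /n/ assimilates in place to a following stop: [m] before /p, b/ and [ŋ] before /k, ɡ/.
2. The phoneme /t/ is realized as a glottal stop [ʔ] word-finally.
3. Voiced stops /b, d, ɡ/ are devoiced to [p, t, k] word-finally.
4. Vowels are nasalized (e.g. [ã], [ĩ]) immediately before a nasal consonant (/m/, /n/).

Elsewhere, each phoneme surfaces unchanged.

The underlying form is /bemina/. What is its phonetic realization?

/b/ — word-initial; rule 3 does not apply here → [b].
Rule 4 applies to /e/ (between /b/ and /m/: before a nasal consonant) → [ẽ].
/m/ (between /e/ and /i/) is unaffected → [m].
/i/ (between /m/ and /n/): before a nasal consonant, so rule 4 applies → [ĩ].
/n/ (between /i/ and /a/): rule 1 targets it, but not before a labial or velar stop → unchanged [n].
/a/ (word-final) fails the environment for rule 4, so it stays [a].

[bẽmĩna]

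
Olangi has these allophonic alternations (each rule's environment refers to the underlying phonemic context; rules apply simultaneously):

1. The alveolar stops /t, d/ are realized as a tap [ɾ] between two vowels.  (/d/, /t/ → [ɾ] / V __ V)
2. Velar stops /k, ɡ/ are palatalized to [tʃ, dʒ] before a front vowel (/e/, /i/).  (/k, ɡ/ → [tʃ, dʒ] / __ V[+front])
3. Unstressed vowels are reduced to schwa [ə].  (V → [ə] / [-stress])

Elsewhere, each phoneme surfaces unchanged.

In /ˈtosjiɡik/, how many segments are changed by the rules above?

3

Segments that undergo a rule: /i/ → [ə] (rule 3); /ɡ/ → [dʒ] (rule 2); /i/ → [ə] (rule 3).
All other segments surface unchanged.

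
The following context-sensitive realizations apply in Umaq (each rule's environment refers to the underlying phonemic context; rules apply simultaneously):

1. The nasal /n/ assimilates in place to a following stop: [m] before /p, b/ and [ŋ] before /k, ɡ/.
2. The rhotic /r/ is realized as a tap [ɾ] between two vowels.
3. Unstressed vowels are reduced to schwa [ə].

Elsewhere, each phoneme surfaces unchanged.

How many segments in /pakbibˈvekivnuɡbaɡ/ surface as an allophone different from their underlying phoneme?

Segments that undergo a rule: /a/ → [ə] (rule 3); /i/ → [ə] (rule 3); /i/ → [ə] (rule 3); /u/ → [ə] (rule 3); /a/ → [ə] (rule 3).
All other segments surface unchanged.

5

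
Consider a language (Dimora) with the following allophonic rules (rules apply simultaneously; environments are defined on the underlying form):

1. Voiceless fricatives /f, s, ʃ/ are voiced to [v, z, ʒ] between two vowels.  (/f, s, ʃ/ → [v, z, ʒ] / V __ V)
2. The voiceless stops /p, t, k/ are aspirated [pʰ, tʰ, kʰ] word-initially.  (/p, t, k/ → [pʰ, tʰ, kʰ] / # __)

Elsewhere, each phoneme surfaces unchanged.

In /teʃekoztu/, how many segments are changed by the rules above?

Segments that undergo a rule: /t/ → [tʰ] (rule 2); /ʃ/ → [ʒ] (rule 1).
All other segments surface unchanged.

2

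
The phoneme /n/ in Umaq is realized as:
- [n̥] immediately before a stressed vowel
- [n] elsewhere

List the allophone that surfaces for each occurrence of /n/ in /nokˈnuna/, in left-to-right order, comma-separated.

[n], [n̥], [n]

Occurrence 1 (position 1): no conditioning environment matches → elsewhere allophone [n].
Occurrence 2 (position 4): immediately before a stressed vowel → [n̥].
Occurrence 3 (position 6): no conditioning environment matches → elsewhere allophone [n].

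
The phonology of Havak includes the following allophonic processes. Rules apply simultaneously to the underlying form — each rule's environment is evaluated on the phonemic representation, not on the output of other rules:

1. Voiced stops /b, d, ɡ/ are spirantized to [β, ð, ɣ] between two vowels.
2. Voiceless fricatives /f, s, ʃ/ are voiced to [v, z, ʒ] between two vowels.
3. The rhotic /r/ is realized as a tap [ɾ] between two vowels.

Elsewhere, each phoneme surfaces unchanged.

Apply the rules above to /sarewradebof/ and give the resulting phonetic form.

/s/ (word-initial) fails the environment for rule 2, so it stays [s].
/a/ (between /s/ and /r/) is unaffected → [a].
/r/ meets the environment for rule 3 (between two vowels) → [ɾ].
/e/ (between /r/ and /w/): no rule targets it → [e].
/w/ (between /e/ and /r/): no rule targets it → [w].
/r/ (between /w/ and /a/) fails the environment for rule 3, so it stays [r].
/a/ — not in any rule's target class → [a].
/d/ (between /a/ and /e/): between two vowels, so rule 1 applies → [ð].
/e/ (between /d/ and /b/) is unaffected → [e].
/b/ (between /e/ and /o/): between two vowels, so rule 1 applies → [β].
/o/ stays [o].
/f/ (word-final) fails the environment for rule 2, so it stays [f].

[saɾewraðeβof]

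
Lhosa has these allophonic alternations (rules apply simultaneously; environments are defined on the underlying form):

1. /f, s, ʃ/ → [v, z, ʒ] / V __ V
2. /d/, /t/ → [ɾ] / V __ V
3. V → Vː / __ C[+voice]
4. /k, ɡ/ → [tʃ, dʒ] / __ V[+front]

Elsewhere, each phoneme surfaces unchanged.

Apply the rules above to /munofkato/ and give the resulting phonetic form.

/m/ (word-initial): no rule targets it → [m].
/u/ meets the environment for rule 3 (before a voiced consonant) → [uː].
/n/ (between /u/ and /o/): no rule targets it → [n].
/o/ (between /n/ and /f/): rule 3 targets it, but not before a voiced consonant → unchanged [o].
/f/ (between /o/ and /k/) is in the target of rule 1 but the environment (between two vowels) is not met → [f].
/k/ (between /f/ and /a/) fails the environment for rule 4, so it stays [k].
/a/ (between /k/ and /t/) fails the environment for rule 3, so it stays [a].
/t/ meets the environment for rule 2 (between two vowels) → [ɾ].
/o/ — word-final; rule 3 does not apply here → [o].

[muːnofkaɾo]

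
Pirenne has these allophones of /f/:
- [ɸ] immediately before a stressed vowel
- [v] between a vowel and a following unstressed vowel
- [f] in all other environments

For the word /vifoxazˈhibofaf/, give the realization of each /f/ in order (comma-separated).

[v], [v], [f]

Occurrence 1 (position 3): between a vowel and a following unstressed vowel → [v].
Occurrence 2 (position 12): between a vowel and a following unstressed vowel → [v].
Occurrence 3 (position 14): no conditioning environment matches → elsewhere allophone [f].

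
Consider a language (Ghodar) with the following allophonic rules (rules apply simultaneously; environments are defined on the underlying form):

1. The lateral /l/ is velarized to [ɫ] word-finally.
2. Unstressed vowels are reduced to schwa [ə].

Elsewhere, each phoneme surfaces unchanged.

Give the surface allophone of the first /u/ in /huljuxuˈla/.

[ə]

/u/ — between /h/ and /l/, in an unstressed syllable — surfaces as [ə] (rule 2).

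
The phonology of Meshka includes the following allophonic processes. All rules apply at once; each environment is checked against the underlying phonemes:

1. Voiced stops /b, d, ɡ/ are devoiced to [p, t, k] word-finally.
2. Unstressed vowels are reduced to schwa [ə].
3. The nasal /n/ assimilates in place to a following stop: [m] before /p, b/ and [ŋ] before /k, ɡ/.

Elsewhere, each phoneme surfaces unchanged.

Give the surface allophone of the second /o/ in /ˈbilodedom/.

/o/ meets the environment for rule 2 (in an unstressed syllable) → [ə].

[ə]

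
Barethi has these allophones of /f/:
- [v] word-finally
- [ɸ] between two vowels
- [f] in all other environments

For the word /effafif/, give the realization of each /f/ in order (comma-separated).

Occurrence 1 (position 2): no conditioning environment matches → elsewhere allophone [f].
Occurrence 2 (position 3): no conditioning environment matches → elsewhere allophone [f].
Occurrence 3 (position 5): between two vowels → [ɸ].
Occurrence 4 (position 7): word-finally → [v].

[f], [f], [ɸ], [v]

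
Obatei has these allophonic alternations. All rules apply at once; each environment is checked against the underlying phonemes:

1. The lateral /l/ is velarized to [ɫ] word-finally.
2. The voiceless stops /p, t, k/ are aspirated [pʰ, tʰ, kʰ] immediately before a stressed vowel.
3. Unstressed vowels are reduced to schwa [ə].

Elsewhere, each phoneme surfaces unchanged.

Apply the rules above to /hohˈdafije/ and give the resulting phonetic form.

/h/ — not in any rule's target class → [h].
Rule 3 applies to /o/ (between /h/ and /h/: in an unstressed syllable) → [ə].
/h/ (between /o/ and /d/): no rule targets it → [h].
/d/ (between /h/ and /a/): no rule targets it → [d].
/a/ (between /d/ and /f/) is in the target of rule 3 but the environment (in an unstressed syllable) is not met → [a].
/f/ (between /a/ and /i/) is unaffected → [f].
Rule 3 applies to /i/ (between /f/ and /j/: in an unstressed syllable) → [ə].
/j/ stays [j].
/e/ — word-final, in an unstressed syllable — surfaces as [ə] (rule 3).

[həhˈdafəjə]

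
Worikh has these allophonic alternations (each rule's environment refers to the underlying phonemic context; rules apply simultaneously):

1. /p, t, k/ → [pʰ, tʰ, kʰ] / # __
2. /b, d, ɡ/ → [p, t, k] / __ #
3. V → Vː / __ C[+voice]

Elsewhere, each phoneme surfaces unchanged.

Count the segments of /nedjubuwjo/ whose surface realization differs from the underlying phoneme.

Segments that undergo a rule: /e/ → [eː] (rule 3); /u/ → [uː] (rule 3); /u/ → [uː] (rule 3).
All other segments surface unchanged.

3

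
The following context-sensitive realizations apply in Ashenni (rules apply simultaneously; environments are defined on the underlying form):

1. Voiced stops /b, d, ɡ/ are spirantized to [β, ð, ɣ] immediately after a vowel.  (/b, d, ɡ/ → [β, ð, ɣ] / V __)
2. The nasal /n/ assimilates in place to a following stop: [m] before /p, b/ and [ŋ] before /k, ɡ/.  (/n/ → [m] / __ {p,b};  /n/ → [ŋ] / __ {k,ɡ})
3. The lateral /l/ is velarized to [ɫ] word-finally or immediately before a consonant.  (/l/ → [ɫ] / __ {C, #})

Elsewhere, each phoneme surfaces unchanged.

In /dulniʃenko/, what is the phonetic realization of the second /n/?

[ŋ]

/n/ meets the environment for rule 2 (before a labial or velar stop) → [ŋ].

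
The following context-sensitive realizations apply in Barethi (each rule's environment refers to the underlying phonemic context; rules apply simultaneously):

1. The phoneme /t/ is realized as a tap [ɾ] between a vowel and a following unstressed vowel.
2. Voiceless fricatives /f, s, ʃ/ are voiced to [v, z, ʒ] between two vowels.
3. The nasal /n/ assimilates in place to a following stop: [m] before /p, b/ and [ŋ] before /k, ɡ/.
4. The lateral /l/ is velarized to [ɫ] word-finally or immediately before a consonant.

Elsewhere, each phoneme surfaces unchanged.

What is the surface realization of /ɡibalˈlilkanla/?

/ɡ/ stays [ɡ].
/i/ (between /ɡ/ and /b/) is unaffected → [i].
/b/ stays [b].
/a/ (between /b/ and /l/) is unaffected → [a].
/l/ — between /a/ and /l/, word-finally or immediately before a consonant — surfaces as [ɫ] (rule 4).
/l/ (between /l/ and /i/): rule 4 targets it, but not word-finally or immediately before a consonant → unchanged [l].
/i/ stays [i].
/l/ — between /i/ and /k/, word-finally or immediately before a consonant — surfaces as [ɫ] (rule 4).
/k/ — not in any rule's target class → [k].
/a/ — not in any rule's target class → [a].
/n/ (between /a/ and /l/) is in the target of rule 3 but the environment (before a labial or velar stop) is not met → [n].
/l/ (between /n/ and /a/): rule 4 targets it, but not word-finally or immediately before a consonant → unchanged [l].
/a/ (word-final): no rule targets it → [a].

[ɡibaɫˈliɫkanla]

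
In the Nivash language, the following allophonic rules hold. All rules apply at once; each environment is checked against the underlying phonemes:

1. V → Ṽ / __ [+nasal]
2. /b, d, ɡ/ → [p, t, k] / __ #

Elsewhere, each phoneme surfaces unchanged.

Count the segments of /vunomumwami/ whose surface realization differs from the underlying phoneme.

Segments that undergo a rule: /u/ → [ũ] (rule 1); /o/ → [õ] (rule 1); /u/ → [ũ] (rule 1); /a/ → [ã] (rule 1).
All other segments surface unchanged.

4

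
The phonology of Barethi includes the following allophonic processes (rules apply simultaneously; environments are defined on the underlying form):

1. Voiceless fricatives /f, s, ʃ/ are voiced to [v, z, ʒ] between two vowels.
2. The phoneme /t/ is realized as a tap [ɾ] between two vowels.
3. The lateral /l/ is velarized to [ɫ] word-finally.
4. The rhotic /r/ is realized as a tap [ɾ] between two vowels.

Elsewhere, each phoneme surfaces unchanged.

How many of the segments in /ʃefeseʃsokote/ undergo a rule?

3

Segments that undergo a rule: /f/ → [v] (rule 1); /s/ → [z] (rule 1); /t/ → [ɾ] (rule 2).
All other segments surface unchanged.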